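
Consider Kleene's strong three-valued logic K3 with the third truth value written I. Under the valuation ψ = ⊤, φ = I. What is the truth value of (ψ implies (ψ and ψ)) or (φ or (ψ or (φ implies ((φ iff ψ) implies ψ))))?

⊤

ψ and ψ = ⊤ and ⊤ = ⊤
ψ implies (ψ and ψ) = ⊤ implies ⊤ = ⊤
φ iff ψ = I iff ⊤ = I
(φ iff ψ) implies ψ = I implies ⊤ = ⊤  [not I or ⊤]
φ implies ((φ iff ψ) implies ψ) = I implies ⊤ = ⊤
ψ or (φ implies ((φ iff ψ) implies ψ)) = ⊤ or ⊤ = ⊤
φ or (ψ or (φ implies ((φ iff ψ) implies ψ))) = I or ⊤ = ⊤
(ψ implies (ψ and ψ)) or (φ or (ψ or (φ implies ((φ iff ψ) implies ψ)))) = ⊤ or ⊤ = ⊤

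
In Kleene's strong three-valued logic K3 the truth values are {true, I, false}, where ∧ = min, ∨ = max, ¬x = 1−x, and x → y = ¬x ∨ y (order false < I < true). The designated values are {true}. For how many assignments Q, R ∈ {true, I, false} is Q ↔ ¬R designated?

2

Designated under: (Q=true, R=false); (Q=false, R=true).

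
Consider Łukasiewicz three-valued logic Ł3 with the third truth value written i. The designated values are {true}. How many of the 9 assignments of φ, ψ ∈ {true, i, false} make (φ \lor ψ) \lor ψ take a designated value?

5

Of the 9 assignments, 5 give a value in {true}.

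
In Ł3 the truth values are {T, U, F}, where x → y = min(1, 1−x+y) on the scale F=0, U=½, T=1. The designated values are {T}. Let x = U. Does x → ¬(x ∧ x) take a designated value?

x ∧ x = U ∧ U = U
¬(x ∧ x) = ¬U = U
x → ¬(x ∧ x) = U → U = T  [min(1, 1−½+½)]
T ∈ {T}.

Yes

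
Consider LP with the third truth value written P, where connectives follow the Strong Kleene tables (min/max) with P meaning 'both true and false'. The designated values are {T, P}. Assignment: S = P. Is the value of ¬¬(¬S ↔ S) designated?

Yes

¬S = ¬P = P
¬S ↔ S = P ↔ P = P
¬(¬S ↔ S) = ¬P = P
¬¬(¬S ↔ S) = ¬P = P
P ∈ {T, P}.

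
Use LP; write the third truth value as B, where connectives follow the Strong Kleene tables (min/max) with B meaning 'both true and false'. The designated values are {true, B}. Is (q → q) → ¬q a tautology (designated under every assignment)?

Countermodel: q=true gives false, which is not designated.

No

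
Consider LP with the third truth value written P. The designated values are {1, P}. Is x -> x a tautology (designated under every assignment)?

Yes

Every assignment of x over {1, P, 0} gives a value in {1, P}.
In particular, with x=P: x -> x = P.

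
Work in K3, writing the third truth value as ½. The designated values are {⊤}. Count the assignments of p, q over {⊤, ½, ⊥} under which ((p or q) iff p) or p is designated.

Designated under: (p=⊤, q=⊤); (p=⊤, q=½); (p=⊤, q=⊥); (p=⊥, q=⊥).

4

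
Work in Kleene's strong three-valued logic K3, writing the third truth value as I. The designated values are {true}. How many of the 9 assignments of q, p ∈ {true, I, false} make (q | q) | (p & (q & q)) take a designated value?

Designated under: (q=true, p=true); (q=true, p=I); (q=true, p=false).

3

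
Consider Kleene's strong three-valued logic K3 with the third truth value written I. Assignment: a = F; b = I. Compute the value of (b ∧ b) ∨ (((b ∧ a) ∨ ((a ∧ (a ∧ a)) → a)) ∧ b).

b ∧ b = I ∧ I = I
b ∧ a = I ∧ F = F
a ∧ a = F ∧ F = F
a ∧ (a ∧ a) = F ∧ F = F
(a ∧ (a ∧ a)) → a = F → F = T
(b ∧ a) ∨ ((a ∧ (a ∧ a)) → a) = F ∨ T = T
((b ∧ a) ∨ ((a ∧ (a ∧ a)) → a)) ∧ b = T ∧ I = I
(b ∧ b) ∨ (((b ∧ a) ∨ ((a ∧ (a ∧ a)) → a)) ∧ b) = I ∨ I = I

I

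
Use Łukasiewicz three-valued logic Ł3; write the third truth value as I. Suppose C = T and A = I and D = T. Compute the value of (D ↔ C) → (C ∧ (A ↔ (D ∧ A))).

D ↔ C = T ↔ T = T
D ∧ A = T ∧ I = I
A ↔ (D ∧ A) = I ↔ I = T  [1 − |½−½|]
C ∧ (A ↔ (D ∧ A)) = T ∧ T = T
(D ↔ C) → (C ∧ (A ↔ (D ∧ A))) = T → T = T

T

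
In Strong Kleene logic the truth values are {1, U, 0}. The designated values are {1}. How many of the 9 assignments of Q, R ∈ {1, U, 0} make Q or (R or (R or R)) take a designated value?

5

Of the 9 assignments, 5 give a value in {1}.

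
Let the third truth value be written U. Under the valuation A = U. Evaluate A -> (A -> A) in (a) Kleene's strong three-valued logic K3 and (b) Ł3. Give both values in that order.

In Kleene's strong three-valued logic K3: A -> A = U -> U = U  [~U | U]
A -> (A -> A) = U -> U = U
In Ł3: A -> A = U -> U = ⊤
A -> (A -> A) = U -> ⊤ = ⊤
They differ because Kleene's strong three-valued logic K3 and Ł3 treat U differently under implication.

U; ⊤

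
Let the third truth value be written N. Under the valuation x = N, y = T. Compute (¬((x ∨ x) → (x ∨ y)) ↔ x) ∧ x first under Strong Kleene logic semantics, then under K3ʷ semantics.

In Strong Kleene logic: x ∨ x = N ∨ N = N
x ∨ y = N ∨ T = T
(x ∨ x) → (x ∨ y) = N → T = T  [¬N ∨ T]
¬((x ∨ x) → (x ∨ y)) = ¬T = F
¬((x ∨ x) → (x ∨ y)) ↔ x = F ↔ N = N
(¬((x ∨ x) → (x ∨ y)) ↔ x) ∧ x = N ∧ N = N
In K3ʷ: x ∨ x = N ∨ N = N
x ∨ y = N ∨ T = N
(x ∨ x) → (x ∨ y) = N → N = N
¬((x ∨ x) → (x ∨ y)) = ¬N = N
¬((x ∨ x) → (x ∨ y)) ↔ x = N ↔ N = N
(¬((x ∨ x) → (x ∨ y)) ↔ x) ∧ x = N ∧ N = N

N; N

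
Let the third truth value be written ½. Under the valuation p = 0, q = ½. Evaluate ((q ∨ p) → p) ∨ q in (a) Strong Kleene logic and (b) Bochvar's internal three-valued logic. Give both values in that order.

In Strong Kleene logic: q ∨ p = ½ ∨ 0 = ½
(q ∨ p) → p = ½ → 0 = ½
((q ∨ p) → p) ∨ q = ½ ∨ ½ = ½
In Bochvar's internal three-valued logic: q ∨ p = ½ ∨ 0 = ½
(q ∨ p) → p = ½ → 0 = ½
((q ∨ p) → p) ∨ q = ½ ∨ ½ = ½

½; ½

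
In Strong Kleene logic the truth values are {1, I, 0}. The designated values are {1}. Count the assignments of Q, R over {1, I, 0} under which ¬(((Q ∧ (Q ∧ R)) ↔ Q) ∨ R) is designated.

Designated under: (Q=1, R=0).

1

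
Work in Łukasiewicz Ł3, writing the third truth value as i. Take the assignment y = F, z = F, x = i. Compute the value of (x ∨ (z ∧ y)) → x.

z ∧ y = F ∧ F = F
x ∨ (z ∧ y) = i ∨ F = i
(x ∨ (z ∧ y)) → x = i → i = T

T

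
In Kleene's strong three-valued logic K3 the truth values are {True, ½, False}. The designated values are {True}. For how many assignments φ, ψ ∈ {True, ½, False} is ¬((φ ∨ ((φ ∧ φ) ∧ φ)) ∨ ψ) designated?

1

Designated under: (φ=False, ψ=False).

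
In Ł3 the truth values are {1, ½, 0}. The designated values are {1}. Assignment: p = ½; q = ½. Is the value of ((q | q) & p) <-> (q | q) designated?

Yes

q | q = ½ | ½ = ½
(q | q) & p = ½ & ½ = ½
q | q = ½ | ½ = ½
((q | q) & p) <-> (q | q) = ½ <-> ½ = 1
1 ∈ {1}.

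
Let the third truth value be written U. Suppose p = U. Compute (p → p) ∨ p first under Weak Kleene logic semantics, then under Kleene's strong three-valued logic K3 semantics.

U; U

In Weak Kleene logic: p → p = U → U = U  [any arg is the third value ⇒ result is the third value]
(p → p) ∨ p = U ∨ U = U
In Kleene's strong three-valued logic K3: p → p = U → U = U  [¬U ∨ U]
(p → p) ∨ p = U ∨ U = U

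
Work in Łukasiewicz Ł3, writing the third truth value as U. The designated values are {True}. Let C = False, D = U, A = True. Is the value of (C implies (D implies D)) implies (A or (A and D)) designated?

Yes

D implies D = U implies U = True  [min(1, 1−½+½)]
C implies (D implies D) = False implies True = True
A and D = True and U = U
A or (A and D) = True or U = True
(C implies (D implies D)) implies (A or (A and D)) = True implies True = True
True ∈ {True}.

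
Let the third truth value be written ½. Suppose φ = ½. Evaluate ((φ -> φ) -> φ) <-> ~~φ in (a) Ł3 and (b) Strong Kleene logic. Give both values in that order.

In Ł3: φ -> φ = ½ -> ½ = True
(φ -> φ) -> φ = True -> ½ = ½
~φ = ~½ = ½
~~φ = ~½ = ½
((φ -> φ) -> φ) <-> ~~φ = ½ <-> ½ = True
In Strong Kleene logic: φ -> φ = ½ -> ½ = ½
(φ -> φ) -> φ = ½ -> ½ = ½
~φ = ~½ = ½
~~φ = ~½ = ½
((φ -> φ) -> φ) <-> ~~φ = ½ <-> ½ = ½
They differ because Ł3 and Strong Kleene logic treat ½ differently under implication.

True; ½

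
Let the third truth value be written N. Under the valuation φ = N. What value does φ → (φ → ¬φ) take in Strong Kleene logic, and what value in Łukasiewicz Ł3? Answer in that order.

In Strong Kleene logic: ¬φ = ¬N = N
φ → ¬φ = N → N = N  [¬N ∨ N]
φ → (φ → ¬φ) = N → N = N
In Łukasiewicz Ł3: ¬φ = ¬N = N
φ → ¬φ = N → N = True  [min(1, 1−½+½)]
φ → (φ → ¬φ) = N → True = True
They differ because Strong Kleene logic and Łukasiewicz Ł3 treat N differently under implication.

N; True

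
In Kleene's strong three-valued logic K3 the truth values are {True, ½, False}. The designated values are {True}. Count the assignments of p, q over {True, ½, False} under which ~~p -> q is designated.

Of the 9 assignments, 5 give a value in {True}.

5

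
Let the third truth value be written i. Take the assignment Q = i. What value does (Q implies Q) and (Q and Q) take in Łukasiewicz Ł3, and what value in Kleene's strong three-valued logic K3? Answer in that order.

i; i

In Łukasiewicz Ł3: Q implies Q = i implies i = True  [min(1, 1−½+½)]
Q and Q = i and i = i
(Q implies Q) and (Q and Q) = True and i = i
In Kleene's strong three-valued logic K3: Q implies Q = i implies i = i
Q and Q = i and i = i
(Q implies Q) and (Q and Q) = i and i = i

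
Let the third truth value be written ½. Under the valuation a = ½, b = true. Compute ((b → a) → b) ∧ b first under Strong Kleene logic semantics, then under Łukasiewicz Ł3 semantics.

In Strong Kleene logic: b → a = true → ½ = ½  [¬true ∨ ½]
(b → a) → b = ½ → true = true
((b → a) → b) ∧ b = true ∧ true = true
In Łukasiewicz Ł3: b → a = true → ½ = ½  [min(1, 1−1+½)]
(b → a) → b = ½ → true = true
((b → a) → b) ∧ b = true ∧ true = true

true; true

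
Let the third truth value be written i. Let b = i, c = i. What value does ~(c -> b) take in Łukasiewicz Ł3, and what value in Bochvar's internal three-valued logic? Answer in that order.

In Łukasiewicz Ł3: c -> b = i -> i = true  [min(1, 1−½+½)]
~(c -> b) = ~true = false
In Bochvar's internal three-valued logic: c -> b = i -> i = i  [any arg is the third value ⇒ result is the third value]
~(c -> b) = ~i = i
They differ because Łukasiewicz Ł3 and Bochvar's internal three-valued logic treat i differently under the binary connectives.

false; i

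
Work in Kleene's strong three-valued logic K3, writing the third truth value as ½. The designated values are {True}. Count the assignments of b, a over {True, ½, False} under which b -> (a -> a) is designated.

7

Of the 9 assignments, 7 give a value in {True}.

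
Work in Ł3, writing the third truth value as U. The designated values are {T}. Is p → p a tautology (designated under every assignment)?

Every assignment of p over {T, U, F} gives a value in {T}.
In particular, with p=U: p → p = T.

Yes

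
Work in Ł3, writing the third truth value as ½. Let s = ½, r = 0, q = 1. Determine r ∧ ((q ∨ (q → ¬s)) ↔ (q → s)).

0

¬s = ¬½ = ½
q → ¬s = 1 → ½ = ½  [min(1, 1−1+½)]
q ∨ (q → ¬s) = 1 ∨ ½ = 1
q → s = 1 → ½ = ½
(q ∨ (q → ¬s)) ↔ (q → s) = 1 ↔ ½ = ½
r ∧ ((q ∨ (q → ¬s)) ↔ (q → s)) = 0 ∧ ½ = 0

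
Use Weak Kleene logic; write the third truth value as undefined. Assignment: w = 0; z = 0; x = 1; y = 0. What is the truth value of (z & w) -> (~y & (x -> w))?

z & w = 0 & 0 = 0
~y = ~0 = 1
x -> w = 1 -> 0 = 0
~y & (x -> w) = 1 & 0 = 0
(z & w) -> (~y & (x -> w)) = 0 -> 0 = 1

1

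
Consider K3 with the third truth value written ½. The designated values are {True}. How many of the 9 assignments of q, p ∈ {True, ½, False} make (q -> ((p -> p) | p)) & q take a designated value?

2

Designated under: (q=True, p=True); (q=True, p=False).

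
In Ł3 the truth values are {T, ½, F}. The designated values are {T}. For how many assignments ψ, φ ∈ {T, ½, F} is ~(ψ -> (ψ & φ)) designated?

Designated under: (ψ=T, φ=F).

1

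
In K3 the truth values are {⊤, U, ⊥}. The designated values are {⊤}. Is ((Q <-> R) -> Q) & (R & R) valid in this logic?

Countermodel: Q=⊤, R=U gives U, which is not designated.

No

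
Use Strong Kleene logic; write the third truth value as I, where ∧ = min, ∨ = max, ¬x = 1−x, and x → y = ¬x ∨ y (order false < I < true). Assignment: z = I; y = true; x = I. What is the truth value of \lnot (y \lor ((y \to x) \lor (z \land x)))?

y \to x = true \to I = I  [\lnot true \lor I]
z \land x = I \land I = I
(y \to x) \lor (z \land x) = I \lor I = I
y \lor ((y \to x) \lor (z \land x)) = true \lor I = true
\lnot (y \lor ((y \to x) \lor (z \land x))) = \lnot true = false

false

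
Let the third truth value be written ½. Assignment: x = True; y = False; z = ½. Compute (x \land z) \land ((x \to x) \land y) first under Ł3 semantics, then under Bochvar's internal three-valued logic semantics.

In Ł3: x \land z = True \land ½ = ½
x \to x = True \to True = True
(x \to x) \land y = True \land False = False
(x \land z) \land ((x \to x) \land y) = ½ \land False = False
In Bochvar's internal three-valued logic: x \land z = True \land ½ = ½
x \to x = True \to True = True
(x \to x) \land y = True \land False = False
(x \land z) \land ((x \to x) \land y) = ½ \land False = ½
They differ because Ł3 and Bochvar's internal three-valued logic treat ½ differently under the binary connectives.

False; ½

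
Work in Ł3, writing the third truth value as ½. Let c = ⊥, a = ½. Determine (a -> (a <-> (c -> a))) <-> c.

c -> a = ⊥ -> ½ = ⊤  [min(1, 1−0+½)]
a <-> (c -> a) = ½ <-> ⊤ = ½
a -> (a <-> (c -> a)) = ½ -> ½ = ⊤
(a -> (a <-> (c -> a))) <-> c = ⊤ <-> ⊥ = ⊥

⊥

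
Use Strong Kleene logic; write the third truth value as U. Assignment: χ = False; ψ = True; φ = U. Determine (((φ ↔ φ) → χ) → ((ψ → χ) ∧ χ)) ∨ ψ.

φ ↔ φ = U ↔ U = U
(φ ↔ φ) → χ = U → False = U  [¬U ∨ False]
ψ → χ = True → False = False
(ψ → χ) ∧ χ = False ∧ False = False
((φ ↔ φ) → χ) → ((ψ → χ) ∧ χ) = U → False = U
(((φ ↔ φ) → χ) → ((ψ → χ) ∧ χ)) ∨ ψ = U ∨ True = True

True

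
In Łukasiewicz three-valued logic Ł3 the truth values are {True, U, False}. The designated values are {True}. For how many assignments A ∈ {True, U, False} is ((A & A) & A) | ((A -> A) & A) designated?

A=True: True ✓
A=U: U ·
A=False: False ·

1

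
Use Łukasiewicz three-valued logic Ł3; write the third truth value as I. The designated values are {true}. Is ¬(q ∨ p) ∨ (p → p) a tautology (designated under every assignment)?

Every assignment of q, p over {true, I, false} gives a value in {true}.
In particular, with q=I, p=I: ¬(q ∨ p) ∨ (p → p) = true.

Yes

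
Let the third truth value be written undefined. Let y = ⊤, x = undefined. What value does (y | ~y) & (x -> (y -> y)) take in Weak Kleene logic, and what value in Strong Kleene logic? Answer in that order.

undefined; ⊤

In Weak Kleene logic: ~y = ~⊤ = ⊥
y | ~y = ⊤ | ⊥ = ⊤
y -> y = ⊤ -> ⊤ = ⊤
x -> (y -> y) = undefined -> ⊤ = undefined  [any arg is the third value ⇒ result is the third value]
(y | ~y) & (x -> (y -> y)) = ⊤ & undefined = undefined
In Strong Kleene logic: ~y = ~⊤ = ⊥
y | ~y = ⊤ | ⊥ = ⊤
y -> y = ⊤ -> ⊤ = ⊤
x -> (y -> y) = undefined -> ⊤ = ⊤  [~undefined | ⊤]
(y | ~y) & (x -> (y -> y)) = ⊤ & ⊤ = ⊤
They differ because Weak Kleene logic and Strong Kleene logic treat undefined differently under the binary connectives.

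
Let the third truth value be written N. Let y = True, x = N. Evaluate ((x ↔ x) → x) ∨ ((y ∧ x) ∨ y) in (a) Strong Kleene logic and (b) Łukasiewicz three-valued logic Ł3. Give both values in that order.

True; True

In Strong Kleene logic: x ↔ x = N ↔ N = N
(x ↔ x) → x = N → N = N  [¬N ∨ N]
y ∧ x = True ∧ N = N
(y ∧ x) ∨ y = N ∨ True = True
((x ↔ x) → x) ∨ ((y ∧ x) ∨ y) = N ∨ True = True
In Łukasiewicz three-valued logic Ł3: x ↔ x = N ↔ N = True  [1 − |½−½|]
(x ↔ x) → x = True → N = N
y ∧ x = True ∧ N = N
(y ∧ x) ∨ y = N ∨ True = True
((x ↔ x) → x) ∨ ((y ∧ x) ∨ y) = N ∨ True = True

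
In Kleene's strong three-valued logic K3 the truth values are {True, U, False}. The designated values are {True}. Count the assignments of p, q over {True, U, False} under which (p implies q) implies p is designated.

3

Designated under: (p=True, q=True); (p=True, q=U); (p=True, q=False).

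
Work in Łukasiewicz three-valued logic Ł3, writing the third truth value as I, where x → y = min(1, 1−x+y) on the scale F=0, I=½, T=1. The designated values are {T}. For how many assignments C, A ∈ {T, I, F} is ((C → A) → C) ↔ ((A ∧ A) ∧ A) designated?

3

Designated under: (C=T, A=T); (C=I, A=I); (C=F, A=F).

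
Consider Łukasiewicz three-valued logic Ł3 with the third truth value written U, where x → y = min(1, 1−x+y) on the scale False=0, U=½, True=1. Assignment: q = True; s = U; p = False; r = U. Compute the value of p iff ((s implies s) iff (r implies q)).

s implies s = U implies U = True  [min(1, 1−½+½)]
r implies q = U implies True = True
(s implies s) iff (r implies q) = True iff True = True
p iff ((s implies s) iff (r implies q)) = False iff True = False

False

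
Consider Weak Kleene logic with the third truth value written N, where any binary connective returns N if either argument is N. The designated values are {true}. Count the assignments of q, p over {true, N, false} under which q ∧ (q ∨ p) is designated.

2

Designated under: (q=true, p=true); (q=true, p=false).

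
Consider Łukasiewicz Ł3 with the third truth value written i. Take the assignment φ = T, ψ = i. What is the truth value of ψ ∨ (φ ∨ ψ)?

T

φ ∨ ψ = T ∨ i = T
ψ ∨ (φ ∨ ψ) = i ∨ T = T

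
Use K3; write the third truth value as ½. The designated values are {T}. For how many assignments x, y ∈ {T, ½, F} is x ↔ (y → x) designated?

Designated under: (x=T, y=T); (x=T, y=½); (x=T, y=F); (x=F, y=T).

4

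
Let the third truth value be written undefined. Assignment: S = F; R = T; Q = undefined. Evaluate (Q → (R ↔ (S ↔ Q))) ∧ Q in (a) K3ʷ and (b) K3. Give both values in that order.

In K3ʷ: S ↔ Q = F ↔ undefined = undefined
R ↔ (S ↔ Q) = T ↔ undefined = undefined
Q → (R ↔ (S ↔ Q)) = undefined → undefined = undefined
(Q → (R ↔ (S ↔ Q))) ∧ Q = undefined ∧ undefined = undefined
In K3: S ↔ Q = F ↔ undefined = undefined
R ↔ (S ↔ Q) = T ↔ undefined = undefined
Q → (R ↔ (S ↔ Q)) = undefined → undefined = undefined  [¬undefined ∨ undefined]
(Q → (R ↔ (S ↔ Q))) ∧ Q = undefined ∧ undefined = undefined

undefined; undefined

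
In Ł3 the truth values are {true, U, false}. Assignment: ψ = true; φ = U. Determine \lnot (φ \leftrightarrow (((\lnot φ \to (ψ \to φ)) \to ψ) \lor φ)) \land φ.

U

\lnot φ = \lnot U = U
ψ \to φ = true \to U = U
\lnot φ \to (ψ \to φ) = U \to U = true
(\lnot φ \to (ψ \to φ)) \to ψ = true \to true = true
((\lnot φ \to (ψ \to φ)) \to ψ) \lor φ = true \lor U = true
φ \leftrightarrow (((\lnot φ \to (ψ \to φ)) \to ψ) \lor φ) = U \leftrightarrow true = U
\lnot (φ \leftrightarrow (((\lnot φ \to (ψ \to φ)) \to ψ) \lor φ)) = \lnot U = U
\lnot (φ \leftrightarrow (((\lnot φ \to (ψ \to φ)) \to ψ) \lor φ)) \land φ = U \land U = U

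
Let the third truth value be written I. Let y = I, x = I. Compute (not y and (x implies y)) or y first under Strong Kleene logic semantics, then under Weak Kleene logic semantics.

In Strong Kleene logic: not y = not I = I
x implies y = I implies I = I  [not I or I]
not y and (x implies y) = I and I = I
(not y and (x implies y)) or y = I or I = I
In Weak Kleene logic: not y = not I = I
x implies y = I implies I = I
not y and (x implies y) = I and I = I
(not y and (x implies y)) or y = I or I = I

I; I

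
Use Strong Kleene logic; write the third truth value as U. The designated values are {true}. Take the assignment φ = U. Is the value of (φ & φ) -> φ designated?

No

φ & φ = U & U = U
(φ & φ) -> φ = U -> U = U  [~U | U]
U ∉ {true}.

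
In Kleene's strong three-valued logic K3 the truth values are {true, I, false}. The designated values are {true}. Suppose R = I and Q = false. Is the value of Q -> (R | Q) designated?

Yes

R | Q = I | false = I
Q -> (R | Q) = false -> I = true  [~false | I]
true ∈ {true}.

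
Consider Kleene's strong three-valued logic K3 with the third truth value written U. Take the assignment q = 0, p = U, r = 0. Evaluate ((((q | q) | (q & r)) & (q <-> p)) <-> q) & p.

U

q | q = 0 | 0 = 0
q & r = 0 & 0 = 0
(q | q) | (q & r) = 0 | 0 = 0
q <-> p = 0 <-> U = U
((q | q) | (q & r)) & (q <-> p) = 0 & U = 0
(((q | q) | (q & r)) & (q <-> p)) <-> q = 0 <-> 0 = 1
((((q | q) | (q & r)) & (q <-> p)) <-> q) & p = 1 & U = U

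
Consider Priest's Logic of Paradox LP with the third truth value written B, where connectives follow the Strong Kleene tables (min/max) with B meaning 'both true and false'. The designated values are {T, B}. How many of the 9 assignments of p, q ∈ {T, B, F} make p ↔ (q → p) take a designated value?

8

Of the 9 assignments, 8 give a value in {T, B}.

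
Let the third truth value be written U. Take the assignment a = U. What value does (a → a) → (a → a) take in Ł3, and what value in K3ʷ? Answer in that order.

In Ł3: a → a = U → U = T
a → a = U → U = T
(a → a) → (a → a) = T → T = T
In K3ʷ: a → a = U → U = U  [any arg is the third value ⇒ result is the third value]
a → a = U → U = U
(a → a) → (a → a) = U → U = U
They differ because Ł3 and K3ʷ treat U differently under the binary connectives.

T; U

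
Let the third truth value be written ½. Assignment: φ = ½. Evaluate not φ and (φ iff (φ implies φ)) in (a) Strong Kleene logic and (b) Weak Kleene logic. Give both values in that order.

½; ½

In Strong Kleene logic: not φ = not ½ = ½
φ implies φ = ½ implies ½ = ½  [not ½ or ½]
φ iff (φ implies φ) = ½ iff ½ = ½
not φ and (φ iff (φ implies φ)) = ½ and ½ = ½
In Weak Kleene logic: not φ = not ½ = ½
φ implies φ = ½ implies ½ = ½  [any arg is the third value ⇒ result is the third value]
φ iff (φ implies φ) = ½ iff ½ = ½
not φ and (φ iff (φ implies φ)) = ½ and ½ = ½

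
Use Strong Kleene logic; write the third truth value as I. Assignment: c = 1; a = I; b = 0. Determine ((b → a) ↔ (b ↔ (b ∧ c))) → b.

b → a = 0 → I = 1  [¬0 ∨ I]
b ∧ c = 0 ∧ 1 = 0
b ↔ (b ∧ c) = 0 ↔ 0 = 1
(b → a) ↔ (b ↔ (b ∧ c)) = 1 ↔ 1 = 1
((b → a) ↔ (b ↔ (b ∧ c))) → b = 1 → 0 = 0

0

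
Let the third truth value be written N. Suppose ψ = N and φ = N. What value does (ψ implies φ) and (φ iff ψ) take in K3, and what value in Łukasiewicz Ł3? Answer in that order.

In K3: ψ implies φ = N implies N = N  [not N or N]
φ iff ψ = N iff N = N
(ψ implies φ) and (φ iff ψ) = N and N = N
In Łukasiewicz Ł3: ψ implies φ = N implies N = 1  [min(1, 1−½+½)]
φ iff ψ = N iff N = 1
(ψ implies φ) and (φ iff ψ) = 1 and 1 = 1
They differ because K3 and Łukasiewicz Ł3 treat N differently under implication.

N; 1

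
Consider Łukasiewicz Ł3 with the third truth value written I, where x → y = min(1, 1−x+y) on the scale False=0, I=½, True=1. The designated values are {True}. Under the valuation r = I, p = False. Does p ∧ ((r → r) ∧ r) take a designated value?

r → r = I → I = True  [min(1, 1−½+½)]
(r → r) ∧ r = True ∧ I = I
p ∧ ((r → r) ∧ r) = False ∧ I = False
False ∉ {True}.

No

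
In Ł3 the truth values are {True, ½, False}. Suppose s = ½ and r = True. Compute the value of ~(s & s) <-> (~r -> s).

s & s = ½ & ½ = ½
~(s & s) = ~½ = ½
~r = ~True = False
~r -> s = False -> ½ = True
~(s & s) <-> (~r -> s) = ½ <-> True = ½

½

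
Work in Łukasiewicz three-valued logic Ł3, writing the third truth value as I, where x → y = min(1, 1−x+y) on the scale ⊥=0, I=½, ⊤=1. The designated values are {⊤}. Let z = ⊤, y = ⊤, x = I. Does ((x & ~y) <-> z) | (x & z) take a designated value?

No

~y = ~⊤ = ⊥
x & ~y = I & ⊥ = ⊥
(x & ~y) <-> z = ⊥ <-> ⊤ = ⊥
x & z = I & ⊤ = I
((x & ~y) <-> z) | (x & z) = ⊥ | I = I
I ∉ {⊤}.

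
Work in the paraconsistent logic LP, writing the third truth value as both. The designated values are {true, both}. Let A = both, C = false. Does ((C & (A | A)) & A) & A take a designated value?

No

A | A = both | both = both
C & (A | A) = false & both = false
(C & (A | A)) & A = false & both = false
((C & (A | A)) & A) & A = false & both = false
false ∉ {true, both}.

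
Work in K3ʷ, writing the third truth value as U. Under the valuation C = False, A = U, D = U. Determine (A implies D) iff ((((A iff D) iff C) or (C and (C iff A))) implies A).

U

A implies D = U implies U = U  [any arg is the third value ⇒ result is the third value]
A iff D = U iff U = U
(A iff D) iff C = U iff False = U
C iff A = False iff U = U
C and (C iff A) = False and U = U
((A iff D) iff C) or (C and (C iff A)) = U or U = U
(((A iff D) iff C) or (C and (C iff A))) implies A = U implies U = U
(A implies D) iff ((((A iff D) iff C) or (C and (C iff A))) implies A) = U iff U = U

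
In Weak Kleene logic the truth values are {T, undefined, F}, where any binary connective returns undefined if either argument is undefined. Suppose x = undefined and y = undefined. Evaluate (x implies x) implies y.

undefined

x implies x = undefined implies undefined = undefined  [any arg is the third value ⇒ result is the third value]
(x implies x) implies y = undefined implies undefined = undefined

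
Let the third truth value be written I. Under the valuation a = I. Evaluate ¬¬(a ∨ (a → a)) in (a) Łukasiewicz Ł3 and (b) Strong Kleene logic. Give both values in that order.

true; I

In Łukasiewicz Ł3: a → a = I → I = true
a ∨ (a → a) = I ∨ true = true
¬(a ∨ (a → a)) = ¬true = false
¬¬(a ∨ (a → a)) = ¬false = true
In Strong Kleene logic: a → a = I → I = I  [¬I ∨ I]
a ∨ (a → a) = I ∨ I = I
¬(a ∨ (a → a)) = ¬I = I
¬¬(a ∨ (a → a)) = ¬I = I
They differ because Łukasiewicz Ł3 and Strong Kleene logic treat I differently under implication.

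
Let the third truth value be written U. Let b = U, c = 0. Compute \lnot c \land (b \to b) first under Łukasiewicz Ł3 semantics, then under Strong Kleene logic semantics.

1; U

In Łukasiewicz Ł3: \lnot c = \lnot 0 = 1
b \to b = U \to U = 1
\lnot c \land (b \to b) = 1 \land 1 = 1
In Strong Kleene logic: \lnot c = \lnot 0 = 1
b \to b = U \to U = U  [\lnot U \lor U]
\lnot c \land (b \to b) = 1 \land U = U
They differ because Łukasiewicz Ł3 and Strong Kleene logic treat U differently under implication.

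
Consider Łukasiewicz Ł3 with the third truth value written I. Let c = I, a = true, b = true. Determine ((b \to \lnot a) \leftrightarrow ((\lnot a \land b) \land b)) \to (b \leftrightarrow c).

I

\lnot a = \lnot true = false
b \to \lnot a = true \to false = false
\lnot a = \lnot true = false
\lnot a \land b = false \land true = false
(\lnot a \land b) \land b = false \land true = false
(b \to \lnot a) \leftrightarrow ((\lnot a \land b) \land b) = false \leftrightarrow false = true
b \leftrightarrow c = true \leftrightarrow I = I  [1 − |1−½|]
((b \to \lnot a) \leftrightarrow ((\lnot a \land b) \land b)) \to (b \leftrightarrow c) = true \to I = I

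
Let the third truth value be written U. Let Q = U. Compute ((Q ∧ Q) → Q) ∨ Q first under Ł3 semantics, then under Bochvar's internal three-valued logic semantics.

⊤; U

In Ł3: Q ∧ Q = U ∧ U = U
(Q ∧ Q) → Q = U → U = ⊤
((Q ∧ Q) → Q) ∨ Q = ⊤ ∨ U = ⊤
In Bochvar's internal three-valued logic: Q ∧ Q = U ∧ U = U
(Q ∧ Q) → Q = U → U = U  [any arg is the third value ⇒ result is the third value]
((Q ∧ Q) → Q) ∨ Q = U ∨ U = U
They differ because Ł3 and Bochvar's internal three-valued logic treat U differently under the binary connectives.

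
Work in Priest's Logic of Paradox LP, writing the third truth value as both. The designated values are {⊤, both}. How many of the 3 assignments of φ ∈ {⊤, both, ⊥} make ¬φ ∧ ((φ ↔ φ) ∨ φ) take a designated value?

φ=⊤: ⊥ ·
φ=both: both ✓
φ=⊥: ⊤ ✓

2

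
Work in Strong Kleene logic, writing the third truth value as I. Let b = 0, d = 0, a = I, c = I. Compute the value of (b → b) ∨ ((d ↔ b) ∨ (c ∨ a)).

1

b → b = 0 → 0 = 1
d ↔ b = 0 ↔ 0 = 1
c ∨ a = I ∨ I = I
(d ↔ b) ∨ (c ∨ a) = 1 ∨ I = 1
(b → b) ∨ ((d ↔ b) ∨ (c ∨ a)) = 1 ∨ 1 = 1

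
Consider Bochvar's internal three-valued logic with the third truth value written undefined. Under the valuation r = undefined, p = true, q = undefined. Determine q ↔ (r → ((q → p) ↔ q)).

q → p = undefined → true = undefined  [any arg is the third value ⇒ result is the third value]
(q → p) ↔ q = undefined ↔ undefined = undefined
r → ((q → p) ↔ q) = undefined → undefined = undefined
q ↔ (r → ((q → p) ↔ q)) = undefined ↔ undefined = undefined

undefined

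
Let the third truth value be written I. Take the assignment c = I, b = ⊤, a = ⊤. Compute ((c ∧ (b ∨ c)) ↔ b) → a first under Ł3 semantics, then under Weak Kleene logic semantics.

⊤; I

In Ł3: b ∨ c = ⊤ ∨ I = ⊤
c ∧ (b ∨ c) = I ∧ ⊤ = I
(c ∧ (b ∨ c)) ↔ b = I ↔ ⊤ = I  [1 − |½−1|]
((c ∧ (b ∨ c)) ↔ b) → a = I → ⊤ = ⊤
In Weak Kleene logic: b ∨ c = ⊤ ∨ I = I
c ∧ (b ∨ c) = I ∧ I = I
(c ∧ (b ∨ c)) ↔ b = I ↔ ⊤ = I
((c ∧ (b ∨ c)) ↔ b) → a = I → ⊤ = I  [any arg is the third value ⇒ result is the third value]
They differ because Ł3 and Weak Kleene logic treat I differently under the binary connectives.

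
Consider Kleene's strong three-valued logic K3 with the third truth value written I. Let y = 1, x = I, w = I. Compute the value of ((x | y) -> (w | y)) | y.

1

x | y = I | 1 = 1
w | y = I | 1 = 1
(x | y) -> (w | y) = 1 -> 1 = 1
((x | y) -> (w | y)) | y = 1 | 1 = 1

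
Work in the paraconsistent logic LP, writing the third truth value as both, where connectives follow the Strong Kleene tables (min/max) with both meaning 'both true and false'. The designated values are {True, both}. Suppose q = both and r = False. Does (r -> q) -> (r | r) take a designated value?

No

r -> q = False -> both = True
r | r = False | False = False
(r -> q) -> (r | r) = True -> False = False
False ∉ {True, both}.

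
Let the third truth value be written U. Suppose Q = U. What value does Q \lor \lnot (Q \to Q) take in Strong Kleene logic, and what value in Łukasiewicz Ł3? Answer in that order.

U; U

In Strong Kleene logic: Q \to Q = U \to U = U  [\lnot U \lor U]
\lnot (Q \to Q) = \lnot U = U
Q \lor \lnot (Q \to Q) = U \lor U = U
In Łukasiewicz Ł3: Q \to Q = U \to U = ⊤  [min(1, 1−½+½)]
\lnot (Q \to Q) = \lnot ⊤ = ⊥
Q \lor \lnot (Q \to Q) = U \lor ⊥ = U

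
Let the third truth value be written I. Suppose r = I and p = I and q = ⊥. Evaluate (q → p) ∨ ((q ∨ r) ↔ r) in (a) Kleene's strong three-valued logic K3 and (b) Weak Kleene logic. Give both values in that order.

In Kleene's strong three-valued logic K3: q → p = ⊥ → I = ⊤  [¬⊥ ∨ I]
q ∨ r = ⊥ ∨ I = I
(q ∨ r) ↔ r = I ↔ I = I
(q → p) ∨ ((q ∨ r) ↔ r) = ⊤ ∨ I = ⊤
In Weak Kleene logic: q → p = ⊥ → I = I  [any arg is the third value ⇒ result is the third value]
q ∨ r = ⊥ ∨ I = I
(q ∨ r) ↔ r = I ↔ I = I
(q → p) ∨ ((q ∨ r) ↔ r) = I ∨ I = I
They differ because Kleene's strong three-valued logic K3 and Weak Kleene logic treat I differently under the binary connectives.

⊤; I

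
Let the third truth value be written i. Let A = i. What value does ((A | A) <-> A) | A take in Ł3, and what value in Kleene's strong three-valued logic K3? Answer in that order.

1; i

In Ł3: A | A = i | i = i
(A | A) <-> A = i <-> i = 1
((A | A) <-> A) | A = 1 | i = 1
In Kleene's strong three-valued logic K3: A | A = i | i = i
(A | A) <-> A = i <-> i = i
((A | A) <-> A) | A = i | i = i
They differ because Ł3 and Kleene's strong three-valued logic K3 treat i differently under implication.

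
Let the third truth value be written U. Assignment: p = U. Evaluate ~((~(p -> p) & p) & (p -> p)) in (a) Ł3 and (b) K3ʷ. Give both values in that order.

In Ł3: p -> p = U -> U = T  [min(1, 1−½+½)]
~(p -> p) = ~T = F
~(p -> p) & p = F & U = F
p -> p = U -> U = T
(~(p -> p) & p) & (p -> p) = F & T = F
~((~(p -> p) & p) & (p -> p)) = ~F = T
In K3ʷ: p -> p = U -> U = U
~(p -> p) = ~U = U
~(p -> p) & p = U & U = U
p -> p = U -> U = U
(~(p -> p) & p) & (p -> p) = U & U = U
~((~(p -> p) & p) & (p -> p)) = ~U = U
They differ because Ł3 and K3ʷ treat U differently under the binary connectives.

T; U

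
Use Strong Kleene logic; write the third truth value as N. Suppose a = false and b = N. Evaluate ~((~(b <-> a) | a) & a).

true

b <-> a = N <-> false = N
~(b <-> a) = ~N = N
~(b <-> a) | a = N | false = N
(~(b <-> a) | a) & a = N & false = false
~((~(b <-> a) | a) & a) = ~false = true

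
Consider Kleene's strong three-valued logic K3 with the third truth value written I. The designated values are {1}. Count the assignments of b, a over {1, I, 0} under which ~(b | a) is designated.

1

Designated under: (b=0, a=0).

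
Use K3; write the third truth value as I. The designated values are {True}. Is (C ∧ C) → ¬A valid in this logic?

Countermodel: C=True, A=True gives False, which is not designated.

No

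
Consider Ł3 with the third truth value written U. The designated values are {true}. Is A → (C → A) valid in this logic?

Every assignment of A, C over {true, U, false} gives a value in {true}.
In particular, with A=U, C=U: A → (C → A) = true.

Yes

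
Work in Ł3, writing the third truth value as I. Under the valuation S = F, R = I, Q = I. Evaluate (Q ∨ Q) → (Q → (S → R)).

Q ∨ Q = I ∨ I = I
S → R = F → I = T  [min(1, 1−0+½)]
Q → (S → R) = I → T = T
(Q ∨ Q) → (Q → (S → R)) = I → T = T

T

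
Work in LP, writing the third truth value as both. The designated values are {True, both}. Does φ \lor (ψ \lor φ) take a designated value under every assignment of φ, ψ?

No

Countermodel: φ=False, ψ=False gives False, which is not designated.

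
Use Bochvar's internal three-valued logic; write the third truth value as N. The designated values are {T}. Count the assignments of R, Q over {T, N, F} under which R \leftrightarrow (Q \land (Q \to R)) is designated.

3

Designated under: (R=T, Q=T); (R=F, Q=T); (R=F, Q=F).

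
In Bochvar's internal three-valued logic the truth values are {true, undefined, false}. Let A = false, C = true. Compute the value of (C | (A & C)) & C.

true

A & C = false & true = false
C | (A & C) = true | false = true
(C | (A & C)) & C = true & true = true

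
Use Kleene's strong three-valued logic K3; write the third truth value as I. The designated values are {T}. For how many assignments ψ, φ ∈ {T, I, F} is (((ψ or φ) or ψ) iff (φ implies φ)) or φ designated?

Designated under: (ψ=T, φ=T); (ψ=T, φ=F); (ψ=I, φ=T); (ψ=F, φ=T).

4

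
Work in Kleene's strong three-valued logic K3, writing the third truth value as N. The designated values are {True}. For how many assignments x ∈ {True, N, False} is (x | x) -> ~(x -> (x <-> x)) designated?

x=True: False ·
x=N: N ·
x=False: True ✓

1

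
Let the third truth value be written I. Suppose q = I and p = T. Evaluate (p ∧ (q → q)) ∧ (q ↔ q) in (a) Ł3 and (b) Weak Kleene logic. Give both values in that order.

In Ł3: q → q = I → I = T
p ∧ (q → q) = T ∧ T = T
q ↔ q = I ↔ I = T
(p ∧ (q → q)) ∧ (q ↔ q) = T ∧ T = T
In Weak Kleene logic: q → q = I → I = I  [any arg is the third value ⇒ result is the third value]
p ∧ (q → q) = T ∧ I = I
q ↔ q = I ↔ I = I
(p ∧ (q → q)) ∧ (q ↔ q) = I ∧ I = I
They differ because Ł3 and Weak Kleene logic treat I differently under the binary connectives.

T; I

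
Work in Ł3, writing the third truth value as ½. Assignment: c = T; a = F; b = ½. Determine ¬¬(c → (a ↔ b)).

½

a ↔ b = F ↔ ½ = ½
c → (a ↔ b) = T → ½ = ½
¬(c → (a ↔ b)) = ¬½ = ½
¬¬(c → (a ↔ b)) = ¬½ = ½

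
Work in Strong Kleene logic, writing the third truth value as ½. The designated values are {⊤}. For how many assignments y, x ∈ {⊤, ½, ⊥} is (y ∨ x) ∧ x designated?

3

Designated under: (y=⊤, x=⊤); (y=½, x=⊤); (y=⊥, x=⊤).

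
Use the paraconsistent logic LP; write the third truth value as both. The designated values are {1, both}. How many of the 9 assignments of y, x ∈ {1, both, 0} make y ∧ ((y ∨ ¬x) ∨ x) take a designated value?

6

Of the 9 assignments, 6 give a value in {1, both}.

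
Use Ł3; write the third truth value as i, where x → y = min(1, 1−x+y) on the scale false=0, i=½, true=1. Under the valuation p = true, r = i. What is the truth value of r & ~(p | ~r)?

false

~r = ~i = i
p | ~r = true | i = true
~(p | ~r) = ~true = false
r & ~(p | ~r) = i & false = false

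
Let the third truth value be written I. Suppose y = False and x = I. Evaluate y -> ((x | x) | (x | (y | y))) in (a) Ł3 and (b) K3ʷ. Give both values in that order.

In Ł3: x | x = I | I = I
y | y = False | False = False
x | (y | y) = I | False = I
(x | x) | (x | (y | y)) = I | I = I
y -> ((x | x) | (x | (y | y))) = False -> I = True  [min(1, 1−0+½)]
In K3ʷ: x | x = I | I = I
y | y = False | False = False
x | (y | y) = I | False = I
(x | x) | (x | (y | y)) = I | I = I
y -> ((x | x) | (x | (y | y))) = False -> I = I  [any arg is the third value ⇒ result is the third value]
They differ because Ł3 and K3ʷ treat I differently under the binary connectives.

True; I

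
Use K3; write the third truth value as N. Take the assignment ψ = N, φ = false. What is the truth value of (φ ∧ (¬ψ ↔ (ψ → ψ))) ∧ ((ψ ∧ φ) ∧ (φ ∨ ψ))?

false

¬ψ = ¬N = N
ψ → ψ = N → N = N  [¬N ∨ N]
¬ψ ↔ (ψ → ψ) = N ↔ N = N
φ ∧ (¬ψ ↔ (ψ → ψ)) = false ∧ N = false
ψ ∧ φ = N ∧ false = false
φ ∨ ψ = false ∨ N = N
(ψ ∧ φ) ∧ (φ ∨ ψ) = false ∧ N = false
(φ ∧ (¬ψ ↔ (ψ → ψ))) ∧ ((ψ ∧ φ) ∧ (φ ∨ ψ)) = false ∧ false = false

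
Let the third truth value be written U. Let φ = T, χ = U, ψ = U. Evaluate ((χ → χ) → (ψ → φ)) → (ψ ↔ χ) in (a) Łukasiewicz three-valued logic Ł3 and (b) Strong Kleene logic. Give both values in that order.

In Łukasiewicz three-valued logic Ł3: χ → χ = U → U = T
ψ → φ = U → T = T
(χ → χ) → (ψ → φ) = T → T = T
ψ ↔ χ = U ↔ U = T
((χ → χ) → (ψ → φ)) → (ψ ↔ χ) = T → T = T
In Strong Kleene logic: χ → χ = U → U = U  [¬U ∨ U]
ψ → φ = U → T = T
(χ → χ) → (ψ → φ) = U → T = T
ψ ↔ χ = U ↔ U = U
((χ → χ) → (ψ → φ)) → (ψ ↔ χ) = T → U = U
They differ because Łukasiewicz three-valued logic Ł3 and Strong Kleene logic treat U differently under implication.

T; U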